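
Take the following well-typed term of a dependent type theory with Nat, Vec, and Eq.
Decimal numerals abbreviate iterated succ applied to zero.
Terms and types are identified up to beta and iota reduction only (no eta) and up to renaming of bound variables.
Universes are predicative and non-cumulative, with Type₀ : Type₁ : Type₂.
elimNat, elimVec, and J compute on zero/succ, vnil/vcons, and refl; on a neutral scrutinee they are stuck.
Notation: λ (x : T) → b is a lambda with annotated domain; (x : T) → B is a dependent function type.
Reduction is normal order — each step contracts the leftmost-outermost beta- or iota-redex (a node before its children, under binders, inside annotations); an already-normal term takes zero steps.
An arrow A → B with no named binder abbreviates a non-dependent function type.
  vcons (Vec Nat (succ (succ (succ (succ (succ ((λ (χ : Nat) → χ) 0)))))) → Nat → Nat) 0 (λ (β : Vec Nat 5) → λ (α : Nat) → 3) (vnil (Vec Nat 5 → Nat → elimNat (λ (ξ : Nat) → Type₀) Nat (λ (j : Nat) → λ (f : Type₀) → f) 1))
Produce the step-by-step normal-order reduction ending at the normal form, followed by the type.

reduction (normal order):
  vcons (Vec Nat (succ (succ (succ (succ (succ ((λ (χ : Nat) → χ) 0)))))) → Nat → Nat) 0 (λ (β : Vec Nat 5) → λ (α : Nat) → 3) (vnil (Vec Nat 5 → Nat → elimNat (λ (ξ : Nat) → Type₀) Nat (λ (j : Nat) → λ (f : Type₀) → f) 1))
  ~> vcons (Vec Nat 5 → Nat → Nat) 0 (λ (χ : Vec Nat 5) → λ (β : Nat) → 3) (vnil (Vec Nat 5 → Nat → elimNat (λ (α : Nat) → Type₀) Nat (λ (ξ : Nat) → λ (j : Type₀) → j) 1))
  ~> vcons (Vec Nat 5 → Nat → Nat) 0 (λ (χ : Vec Nat 5) → λ (β : Nat) → 3) (vnil (Vec Nat 5 → Nat → (λ (α : Nat) → λ (ξ : Type₀) → ξ) 0 (elimNat (λ (j : Nat) → Type₀) Nat (λ (f : Nat) → λ (q : Type₀) → q) 0)))
  ~> vcons (Vec Nat 5 → Nat → Nat) 0 (λ (χ : Vec Nat 5) → λ (β : Nat) → 3) (vnil (Vec Nat 5 → Nat → (λ (α : Type₀) → α) (elimNat (λ (ξ : Nat) → Type₀) Nat (λ (j : Nat) → λ (f : Type₀) → f) 0)))
  ~> vcons (Vec Nat 5 → Nat → Nat) 0 (λ (χ : Vec Nat 5) → λ (β : Nat) → 3) (vnil (Vec Nat 5 → Nat → elimNat (λ (α : Nat) → Type₀) Nat (λ (ξ : Nat) → λ (j : Type₀) → j) 0))
  ~> vcons (Vec Nat 5 → Nat → Nat) 0 (λ (χ : Vec Nat 5) → λ (β : Nat) → 3) (vnil (Vec Nat 5 → Nat → Nat))
inferred type:
  Vec (Vec Nat 5 → Nat → Nat) 1


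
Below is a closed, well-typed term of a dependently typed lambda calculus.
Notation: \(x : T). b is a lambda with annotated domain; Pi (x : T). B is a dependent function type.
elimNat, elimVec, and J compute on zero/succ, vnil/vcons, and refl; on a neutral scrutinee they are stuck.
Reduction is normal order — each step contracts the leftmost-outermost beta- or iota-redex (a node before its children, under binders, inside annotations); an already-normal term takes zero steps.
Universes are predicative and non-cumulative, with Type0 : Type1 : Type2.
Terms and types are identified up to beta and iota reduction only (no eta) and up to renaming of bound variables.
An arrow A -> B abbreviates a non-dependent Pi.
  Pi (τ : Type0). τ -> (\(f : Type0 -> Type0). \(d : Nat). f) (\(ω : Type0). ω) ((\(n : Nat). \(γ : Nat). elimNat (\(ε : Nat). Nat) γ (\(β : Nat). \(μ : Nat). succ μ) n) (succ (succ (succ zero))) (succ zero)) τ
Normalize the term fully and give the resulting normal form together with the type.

resulting normal form:
  Pi (τ : Type0). τ -> τ
the term's type:
  Type1


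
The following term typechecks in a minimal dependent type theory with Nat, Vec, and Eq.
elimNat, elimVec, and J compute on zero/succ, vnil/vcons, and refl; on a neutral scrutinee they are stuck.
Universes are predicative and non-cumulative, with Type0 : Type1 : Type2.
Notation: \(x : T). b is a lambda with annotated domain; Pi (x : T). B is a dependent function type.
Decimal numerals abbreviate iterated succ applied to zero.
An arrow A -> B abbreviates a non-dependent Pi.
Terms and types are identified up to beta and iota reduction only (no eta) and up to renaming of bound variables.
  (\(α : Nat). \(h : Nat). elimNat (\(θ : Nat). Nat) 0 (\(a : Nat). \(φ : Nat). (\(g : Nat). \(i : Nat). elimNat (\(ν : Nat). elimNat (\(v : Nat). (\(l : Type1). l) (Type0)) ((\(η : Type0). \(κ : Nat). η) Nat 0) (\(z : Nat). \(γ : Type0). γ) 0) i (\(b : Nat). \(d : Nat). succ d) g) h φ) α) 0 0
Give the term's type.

inferred type:
  Nat


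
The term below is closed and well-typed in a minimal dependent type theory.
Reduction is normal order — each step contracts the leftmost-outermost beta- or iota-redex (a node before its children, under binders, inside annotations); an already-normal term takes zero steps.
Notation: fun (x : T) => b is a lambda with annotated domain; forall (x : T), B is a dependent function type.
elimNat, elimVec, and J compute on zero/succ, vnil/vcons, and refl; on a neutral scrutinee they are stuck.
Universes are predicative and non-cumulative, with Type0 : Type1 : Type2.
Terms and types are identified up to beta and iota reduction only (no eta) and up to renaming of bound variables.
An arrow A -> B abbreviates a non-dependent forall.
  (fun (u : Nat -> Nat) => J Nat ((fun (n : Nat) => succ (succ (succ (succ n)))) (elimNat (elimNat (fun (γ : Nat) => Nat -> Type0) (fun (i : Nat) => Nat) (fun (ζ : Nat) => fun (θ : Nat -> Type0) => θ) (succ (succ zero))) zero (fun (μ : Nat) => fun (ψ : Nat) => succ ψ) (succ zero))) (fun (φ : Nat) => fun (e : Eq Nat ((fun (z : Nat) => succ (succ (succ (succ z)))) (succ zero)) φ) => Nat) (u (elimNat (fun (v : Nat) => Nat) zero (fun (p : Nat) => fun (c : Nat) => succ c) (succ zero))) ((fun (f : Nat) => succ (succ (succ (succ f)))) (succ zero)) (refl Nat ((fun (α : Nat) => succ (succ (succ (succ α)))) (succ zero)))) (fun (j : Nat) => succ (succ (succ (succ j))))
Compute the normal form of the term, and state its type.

reduced normal form:
  succ (succ (succ (succ (succ zero))))
the term's type:
  Nat
observation: the first redex contracted is a beta-redex; the normal form is reached in 7 normal-order steps.


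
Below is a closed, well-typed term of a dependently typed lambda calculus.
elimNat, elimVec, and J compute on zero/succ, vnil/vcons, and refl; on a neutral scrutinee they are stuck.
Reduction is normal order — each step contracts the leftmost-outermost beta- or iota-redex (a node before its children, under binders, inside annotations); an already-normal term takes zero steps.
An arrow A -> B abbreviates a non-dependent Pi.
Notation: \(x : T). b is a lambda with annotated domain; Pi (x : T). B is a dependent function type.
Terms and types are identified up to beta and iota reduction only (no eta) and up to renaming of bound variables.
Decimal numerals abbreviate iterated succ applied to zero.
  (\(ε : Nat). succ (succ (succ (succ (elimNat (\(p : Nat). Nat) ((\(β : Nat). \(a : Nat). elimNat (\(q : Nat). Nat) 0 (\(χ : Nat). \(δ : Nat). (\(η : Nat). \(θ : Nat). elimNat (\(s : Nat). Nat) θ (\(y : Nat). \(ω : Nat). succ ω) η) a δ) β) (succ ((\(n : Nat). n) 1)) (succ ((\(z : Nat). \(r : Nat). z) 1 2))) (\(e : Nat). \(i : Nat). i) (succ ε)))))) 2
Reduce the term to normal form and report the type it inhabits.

normal form:
  8
type:
  Nat
observation: normalization takes exactly 43 steps under the normal-order strategy.


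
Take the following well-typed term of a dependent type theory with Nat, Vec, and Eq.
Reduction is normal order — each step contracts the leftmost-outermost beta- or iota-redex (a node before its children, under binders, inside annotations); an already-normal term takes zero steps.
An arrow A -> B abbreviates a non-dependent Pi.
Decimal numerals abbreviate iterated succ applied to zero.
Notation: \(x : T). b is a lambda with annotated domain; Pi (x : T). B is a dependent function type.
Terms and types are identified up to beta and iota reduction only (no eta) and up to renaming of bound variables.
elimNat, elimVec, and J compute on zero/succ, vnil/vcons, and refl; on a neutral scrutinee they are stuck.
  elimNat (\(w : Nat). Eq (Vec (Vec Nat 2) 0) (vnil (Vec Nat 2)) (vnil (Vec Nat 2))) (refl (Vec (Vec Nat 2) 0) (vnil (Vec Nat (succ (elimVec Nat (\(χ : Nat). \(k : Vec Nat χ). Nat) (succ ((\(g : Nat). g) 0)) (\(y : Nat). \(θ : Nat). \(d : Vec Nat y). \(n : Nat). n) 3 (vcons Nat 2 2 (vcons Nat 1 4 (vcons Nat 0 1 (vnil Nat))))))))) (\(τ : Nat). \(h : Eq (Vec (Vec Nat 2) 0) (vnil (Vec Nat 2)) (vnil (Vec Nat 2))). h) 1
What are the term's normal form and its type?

resulting normal form:
  refl (Vec (Vec Nat 2) 0) (vnil (Vec Nat 2))
inferred type:
  Eq (Vec (Vec Nat 2) 0) (vnil (Vec Nat 2)) (vnil (Vec Nat 2))
observation: the leftmost-outermost redex is an elimNat iota-redex, and normalization takes 21 steps.


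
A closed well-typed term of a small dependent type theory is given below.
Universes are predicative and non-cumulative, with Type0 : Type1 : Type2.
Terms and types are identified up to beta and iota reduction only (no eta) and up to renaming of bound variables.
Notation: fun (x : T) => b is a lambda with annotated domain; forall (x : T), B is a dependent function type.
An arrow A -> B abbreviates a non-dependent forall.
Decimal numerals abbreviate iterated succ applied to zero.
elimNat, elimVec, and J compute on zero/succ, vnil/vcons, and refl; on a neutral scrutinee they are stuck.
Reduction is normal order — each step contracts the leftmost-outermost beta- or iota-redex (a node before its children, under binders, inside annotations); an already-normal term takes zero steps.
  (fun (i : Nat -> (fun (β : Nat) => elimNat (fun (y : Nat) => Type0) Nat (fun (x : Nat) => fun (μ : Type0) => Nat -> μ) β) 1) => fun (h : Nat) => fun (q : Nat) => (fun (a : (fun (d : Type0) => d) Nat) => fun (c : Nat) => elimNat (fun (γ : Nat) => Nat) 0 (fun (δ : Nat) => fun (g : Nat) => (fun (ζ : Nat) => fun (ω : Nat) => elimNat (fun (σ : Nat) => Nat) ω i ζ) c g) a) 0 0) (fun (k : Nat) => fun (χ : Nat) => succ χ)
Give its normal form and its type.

resulting normal form:
  fun (i : Nat) => fun (β : Nat) => 0
type:
  Nat -> Nat -> Nat


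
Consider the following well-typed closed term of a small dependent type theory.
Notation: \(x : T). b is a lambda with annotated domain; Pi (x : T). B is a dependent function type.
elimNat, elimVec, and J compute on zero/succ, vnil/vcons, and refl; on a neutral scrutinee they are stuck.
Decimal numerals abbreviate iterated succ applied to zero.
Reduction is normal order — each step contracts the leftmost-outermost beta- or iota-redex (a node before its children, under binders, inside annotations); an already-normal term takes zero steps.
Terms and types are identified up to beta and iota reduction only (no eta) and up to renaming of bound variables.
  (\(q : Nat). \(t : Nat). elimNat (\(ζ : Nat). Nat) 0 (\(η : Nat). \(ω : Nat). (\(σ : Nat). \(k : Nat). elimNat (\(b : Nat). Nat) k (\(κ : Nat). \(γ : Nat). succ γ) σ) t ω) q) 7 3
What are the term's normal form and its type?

normal form:
  21
type:
  Nat
observation: contracting a beta-redex first, the term normalizes in 108 steps.


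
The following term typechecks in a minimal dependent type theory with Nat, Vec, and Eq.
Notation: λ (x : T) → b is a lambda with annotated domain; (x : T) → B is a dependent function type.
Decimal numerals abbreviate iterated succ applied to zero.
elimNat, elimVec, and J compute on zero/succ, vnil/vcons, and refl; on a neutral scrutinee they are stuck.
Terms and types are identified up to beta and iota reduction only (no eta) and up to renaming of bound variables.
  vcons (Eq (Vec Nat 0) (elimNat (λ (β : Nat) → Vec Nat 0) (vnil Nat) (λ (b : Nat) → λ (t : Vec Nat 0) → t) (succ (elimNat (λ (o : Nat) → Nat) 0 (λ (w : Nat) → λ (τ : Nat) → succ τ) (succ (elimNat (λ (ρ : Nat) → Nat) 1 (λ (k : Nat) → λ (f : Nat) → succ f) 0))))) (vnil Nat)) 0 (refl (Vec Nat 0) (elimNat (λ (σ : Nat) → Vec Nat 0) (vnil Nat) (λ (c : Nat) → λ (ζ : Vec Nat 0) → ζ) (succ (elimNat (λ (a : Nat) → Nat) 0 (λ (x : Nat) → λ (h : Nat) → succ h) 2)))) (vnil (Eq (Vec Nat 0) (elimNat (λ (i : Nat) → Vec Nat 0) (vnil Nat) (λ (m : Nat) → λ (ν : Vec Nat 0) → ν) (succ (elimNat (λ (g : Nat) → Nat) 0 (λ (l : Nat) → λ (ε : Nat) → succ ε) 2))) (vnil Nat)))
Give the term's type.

type:
  Vec (Eq (Vec Nat 0) (vnil Nat) (vnil Nat)) 1


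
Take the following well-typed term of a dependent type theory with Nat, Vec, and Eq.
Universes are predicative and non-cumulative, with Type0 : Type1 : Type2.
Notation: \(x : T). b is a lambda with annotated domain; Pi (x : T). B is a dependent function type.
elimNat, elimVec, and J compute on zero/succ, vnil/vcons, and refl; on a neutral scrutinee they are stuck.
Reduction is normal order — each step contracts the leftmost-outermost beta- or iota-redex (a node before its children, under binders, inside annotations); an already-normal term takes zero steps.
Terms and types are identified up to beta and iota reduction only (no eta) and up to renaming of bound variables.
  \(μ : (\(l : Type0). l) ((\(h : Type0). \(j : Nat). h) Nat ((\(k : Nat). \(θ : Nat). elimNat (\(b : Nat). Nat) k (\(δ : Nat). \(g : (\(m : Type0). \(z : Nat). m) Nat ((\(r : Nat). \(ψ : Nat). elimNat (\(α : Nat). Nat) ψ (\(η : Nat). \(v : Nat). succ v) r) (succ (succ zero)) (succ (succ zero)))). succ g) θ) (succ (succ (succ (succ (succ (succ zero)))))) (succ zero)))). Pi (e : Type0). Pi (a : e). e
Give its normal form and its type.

reduced normal form:
  \(μ : Nat). Pi (l : Type0). Pi (h : l). l
the term's type:
  Pi (μ : Nat). Type1
observation: reduction starts at a beta-redex, and 3 normal-order steps reach the normal form.


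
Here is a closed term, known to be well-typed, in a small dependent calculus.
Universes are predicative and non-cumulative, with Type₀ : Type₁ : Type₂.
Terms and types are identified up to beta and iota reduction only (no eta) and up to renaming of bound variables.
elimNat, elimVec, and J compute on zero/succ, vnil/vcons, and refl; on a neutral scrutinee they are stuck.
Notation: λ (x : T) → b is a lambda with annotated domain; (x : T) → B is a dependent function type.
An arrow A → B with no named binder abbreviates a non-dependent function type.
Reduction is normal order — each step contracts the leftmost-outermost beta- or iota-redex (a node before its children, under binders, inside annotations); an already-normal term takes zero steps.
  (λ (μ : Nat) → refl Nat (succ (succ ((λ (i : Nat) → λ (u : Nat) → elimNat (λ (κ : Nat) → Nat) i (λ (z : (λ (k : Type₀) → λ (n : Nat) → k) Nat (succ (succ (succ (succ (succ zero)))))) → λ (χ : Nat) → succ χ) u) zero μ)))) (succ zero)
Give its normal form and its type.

reduced normal form:
  refl Nat (succ (succ (succ zero)))
the term's type:
  Eq Nat (succ (succ (succ zero))) (succ (succ (succ zero)))
observation: 7 normal-order steps separate the term from its normal form.


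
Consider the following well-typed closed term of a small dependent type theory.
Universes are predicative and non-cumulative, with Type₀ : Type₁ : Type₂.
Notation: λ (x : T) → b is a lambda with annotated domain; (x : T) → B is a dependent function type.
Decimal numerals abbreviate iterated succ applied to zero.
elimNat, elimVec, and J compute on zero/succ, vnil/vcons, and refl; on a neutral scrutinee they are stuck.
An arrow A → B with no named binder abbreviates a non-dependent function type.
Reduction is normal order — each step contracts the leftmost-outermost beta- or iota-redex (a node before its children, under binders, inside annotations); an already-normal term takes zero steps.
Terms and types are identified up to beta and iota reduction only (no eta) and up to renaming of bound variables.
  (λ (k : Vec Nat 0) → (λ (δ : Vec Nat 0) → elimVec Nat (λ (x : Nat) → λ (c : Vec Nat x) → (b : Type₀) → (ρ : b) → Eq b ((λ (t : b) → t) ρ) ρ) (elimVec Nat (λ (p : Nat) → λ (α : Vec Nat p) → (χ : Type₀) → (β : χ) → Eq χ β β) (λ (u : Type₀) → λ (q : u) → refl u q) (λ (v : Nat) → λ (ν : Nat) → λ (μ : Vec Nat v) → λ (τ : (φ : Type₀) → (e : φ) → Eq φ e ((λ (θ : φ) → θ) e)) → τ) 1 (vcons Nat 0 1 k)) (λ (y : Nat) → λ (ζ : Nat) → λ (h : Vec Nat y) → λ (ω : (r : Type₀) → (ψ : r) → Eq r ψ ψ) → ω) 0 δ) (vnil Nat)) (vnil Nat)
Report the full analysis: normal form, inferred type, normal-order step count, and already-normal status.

normal form:
  λ (k : Type₀) → λ (δ : k) → refl k δ
inferred type:
  (k : Type₀) → (δ : k) → Eq k δ δ
steps to reach normal form (normal order): 9
term was already normal: no
first contracted redex: a beta-redex


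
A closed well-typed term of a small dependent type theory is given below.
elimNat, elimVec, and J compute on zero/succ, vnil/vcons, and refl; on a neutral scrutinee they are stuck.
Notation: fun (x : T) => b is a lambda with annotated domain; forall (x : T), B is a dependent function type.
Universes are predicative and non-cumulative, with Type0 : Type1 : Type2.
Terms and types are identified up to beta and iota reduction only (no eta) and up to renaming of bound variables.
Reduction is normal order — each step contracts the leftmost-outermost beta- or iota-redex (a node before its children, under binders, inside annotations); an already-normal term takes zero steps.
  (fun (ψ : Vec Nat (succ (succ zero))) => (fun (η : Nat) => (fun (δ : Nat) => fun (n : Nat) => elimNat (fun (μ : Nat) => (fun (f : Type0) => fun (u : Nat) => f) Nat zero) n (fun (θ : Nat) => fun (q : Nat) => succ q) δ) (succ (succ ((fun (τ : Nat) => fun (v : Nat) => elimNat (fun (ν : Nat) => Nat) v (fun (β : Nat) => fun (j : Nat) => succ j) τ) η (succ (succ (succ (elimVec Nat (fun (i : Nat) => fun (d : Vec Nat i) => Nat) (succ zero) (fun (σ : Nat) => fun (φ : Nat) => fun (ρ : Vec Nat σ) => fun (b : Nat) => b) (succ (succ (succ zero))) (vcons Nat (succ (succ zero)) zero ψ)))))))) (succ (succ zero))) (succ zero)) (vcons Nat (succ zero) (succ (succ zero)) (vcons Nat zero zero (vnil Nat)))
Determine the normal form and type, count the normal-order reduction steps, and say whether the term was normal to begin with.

normal form:
  succ (succ (succ (succ (succ (succ (succ (succ (succ zero))))))))
the term's type:
  Nat
steps to reach normal form (normal order): 50
started in normal form: no
first contracted redex: a beta-redex


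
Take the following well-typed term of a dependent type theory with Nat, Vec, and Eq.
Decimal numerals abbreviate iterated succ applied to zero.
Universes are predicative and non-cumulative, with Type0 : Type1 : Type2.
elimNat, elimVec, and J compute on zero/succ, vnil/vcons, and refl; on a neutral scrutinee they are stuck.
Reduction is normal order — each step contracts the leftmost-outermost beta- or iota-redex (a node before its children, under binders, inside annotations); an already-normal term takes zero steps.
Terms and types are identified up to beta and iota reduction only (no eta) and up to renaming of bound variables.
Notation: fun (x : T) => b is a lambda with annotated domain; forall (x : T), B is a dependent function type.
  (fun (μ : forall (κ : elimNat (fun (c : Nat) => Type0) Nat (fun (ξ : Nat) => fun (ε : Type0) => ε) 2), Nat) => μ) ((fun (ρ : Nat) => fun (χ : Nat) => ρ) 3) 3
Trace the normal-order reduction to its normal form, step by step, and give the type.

normal-order reduction sequence:
  (fun (μ : forall (κ : elimNat (fun (c : Nat) => Type0) Nat (fun (ξ : Nat) => fun (ε : Type0) => ε) 2), Nat) => μ) ((fun (ρ : Nat) => fun (χ : Nat) => ρ) 3) 3
  ~> (fun (μ : Nat) => fun (κ : Nat) => μ) 3 3
  ~> (fun (μ : Nat) => 3) 3
  ~> 3
inferred type:
  Nat


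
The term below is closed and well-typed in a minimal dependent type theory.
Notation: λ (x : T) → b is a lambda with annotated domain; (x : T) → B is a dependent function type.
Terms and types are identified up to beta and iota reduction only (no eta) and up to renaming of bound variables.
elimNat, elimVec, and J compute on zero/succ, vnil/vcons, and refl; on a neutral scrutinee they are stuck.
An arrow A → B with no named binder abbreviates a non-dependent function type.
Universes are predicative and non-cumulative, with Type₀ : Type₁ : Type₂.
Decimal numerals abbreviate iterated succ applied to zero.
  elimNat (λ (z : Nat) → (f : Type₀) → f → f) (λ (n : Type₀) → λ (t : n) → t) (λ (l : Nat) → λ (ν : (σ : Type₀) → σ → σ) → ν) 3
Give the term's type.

the term's type:
  (z : Type₀) → z → z


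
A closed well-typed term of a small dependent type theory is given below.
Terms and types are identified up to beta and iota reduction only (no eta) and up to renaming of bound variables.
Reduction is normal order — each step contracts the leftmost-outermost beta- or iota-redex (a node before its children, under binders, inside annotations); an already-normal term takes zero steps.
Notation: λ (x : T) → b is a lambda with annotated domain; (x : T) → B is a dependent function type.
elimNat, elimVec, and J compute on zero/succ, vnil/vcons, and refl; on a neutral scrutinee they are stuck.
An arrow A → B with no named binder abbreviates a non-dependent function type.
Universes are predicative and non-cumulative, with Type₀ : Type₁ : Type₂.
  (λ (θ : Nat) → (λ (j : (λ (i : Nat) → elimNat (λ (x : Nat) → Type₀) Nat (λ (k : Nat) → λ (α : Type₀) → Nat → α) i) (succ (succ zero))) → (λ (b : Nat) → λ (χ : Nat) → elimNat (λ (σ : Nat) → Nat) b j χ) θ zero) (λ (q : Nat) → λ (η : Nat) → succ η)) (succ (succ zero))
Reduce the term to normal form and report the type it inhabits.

resulting normal form:
  succ (succ zero)
inferred type:
  Nat
observation: 5 normal-order steps separate the term from its normal form.


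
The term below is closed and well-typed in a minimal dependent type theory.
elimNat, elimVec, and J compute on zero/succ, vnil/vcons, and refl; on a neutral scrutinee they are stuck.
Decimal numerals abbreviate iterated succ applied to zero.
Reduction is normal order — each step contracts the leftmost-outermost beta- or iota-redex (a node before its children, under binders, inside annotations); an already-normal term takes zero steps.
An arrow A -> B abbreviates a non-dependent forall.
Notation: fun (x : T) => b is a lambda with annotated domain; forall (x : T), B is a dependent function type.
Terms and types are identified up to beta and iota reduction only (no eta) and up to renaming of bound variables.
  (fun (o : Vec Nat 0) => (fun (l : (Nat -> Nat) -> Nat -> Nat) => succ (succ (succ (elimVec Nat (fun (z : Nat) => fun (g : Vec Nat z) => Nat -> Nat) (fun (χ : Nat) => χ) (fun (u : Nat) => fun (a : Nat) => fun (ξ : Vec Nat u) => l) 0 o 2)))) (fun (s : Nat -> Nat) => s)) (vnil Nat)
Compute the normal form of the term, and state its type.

normal form:
  5
inferred type:
  Nat
observation: the term reaches its normal form after 4 normal-order steps.


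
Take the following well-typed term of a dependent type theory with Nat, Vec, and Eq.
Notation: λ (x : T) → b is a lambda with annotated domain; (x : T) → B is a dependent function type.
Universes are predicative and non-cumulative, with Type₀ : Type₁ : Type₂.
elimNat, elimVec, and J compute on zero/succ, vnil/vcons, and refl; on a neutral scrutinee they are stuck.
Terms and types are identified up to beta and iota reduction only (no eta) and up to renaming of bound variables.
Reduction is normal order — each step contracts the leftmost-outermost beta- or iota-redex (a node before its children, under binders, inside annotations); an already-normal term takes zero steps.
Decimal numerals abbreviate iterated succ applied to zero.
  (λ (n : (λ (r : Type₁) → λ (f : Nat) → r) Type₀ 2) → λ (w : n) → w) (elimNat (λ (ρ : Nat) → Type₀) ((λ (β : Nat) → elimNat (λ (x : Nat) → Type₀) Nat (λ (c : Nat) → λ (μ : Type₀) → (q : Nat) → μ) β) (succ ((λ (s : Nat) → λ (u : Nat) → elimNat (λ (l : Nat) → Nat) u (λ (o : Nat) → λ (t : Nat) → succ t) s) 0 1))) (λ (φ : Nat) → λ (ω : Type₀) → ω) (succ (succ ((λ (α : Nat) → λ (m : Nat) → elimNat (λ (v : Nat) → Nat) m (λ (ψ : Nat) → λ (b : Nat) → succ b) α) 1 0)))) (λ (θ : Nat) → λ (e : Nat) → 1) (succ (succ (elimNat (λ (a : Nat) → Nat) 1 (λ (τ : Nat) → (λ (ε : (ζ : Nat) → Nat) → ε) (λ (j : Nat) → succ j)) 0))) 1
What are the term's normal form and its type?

reduced normal form:
  1
inferred type:
  Nat
observation: the leftmost-outermost redex is a beta-redex, and normalization takes 4 steps.


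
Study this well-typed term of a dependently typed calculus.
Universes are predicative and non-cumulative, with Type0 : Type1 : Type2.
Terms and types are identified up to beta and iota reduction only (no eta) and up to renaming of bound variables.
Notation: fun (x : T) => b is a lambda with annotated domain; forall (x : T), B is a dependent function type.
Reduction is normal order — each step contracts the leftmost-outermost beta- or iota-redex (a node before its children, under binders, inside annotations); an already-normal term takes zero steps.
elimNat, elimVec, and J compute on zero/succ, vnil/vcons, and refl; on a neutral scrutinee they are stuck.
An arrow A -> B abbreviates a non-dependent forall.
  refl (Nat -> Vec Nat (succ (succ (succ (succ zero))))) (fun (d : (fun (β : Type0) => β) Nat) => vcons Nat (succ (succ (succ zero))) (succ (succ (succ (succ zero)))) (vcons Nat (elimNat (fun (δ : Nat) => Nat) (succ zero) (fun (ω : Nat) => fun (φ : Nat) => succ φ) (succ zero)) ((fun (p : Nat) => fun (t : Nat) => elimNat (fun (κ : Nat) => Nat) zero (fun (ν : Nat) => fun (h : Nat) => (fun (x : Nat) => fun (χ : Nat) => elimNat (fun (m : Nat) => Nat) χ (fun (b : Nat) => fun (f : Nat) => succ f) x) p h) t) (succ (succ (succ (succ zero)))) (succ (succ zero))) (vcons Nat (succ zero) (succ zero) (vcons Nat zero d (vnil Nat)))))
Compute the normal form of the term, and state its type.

normal form:
  refl (Nat -> Vec Nat (succ (succ (succ (succ zero))))) (fun (d : Nat) => vcons Nat (succ (succ (succ zero))) (succ (succ (succ (succ zero)))) (vcons Nat (succ (succ zero)) (succ (succ (succ (succ (succ (succ (succ (succ zero)))))))) (vcons Nat (succ zero) (succ zero) (vcons Nat zero d (vnil Nat)))))
inferred type:
  Eq (Nat -> Vec Nat (succ (succ (succ (succ zero))))) (fun (d : Nat) => vcons Nat (succ (succ (succ zero))) (succ (succ (succ (succ zero)))) (vcons Nat (succ (succ zero)) (succ (succ (succ (succ (succ (succ (succ (succ zero)))))))) (vcons Nat (succ zero) (succ zero) (vcons Nat zero d (vnil Nat))))) (fun (β : Nat) => vcons Nat (succ (succ (succ zero))) (succ (succ (succ (succ zero)))) (vcons Nat (succ (succ zero)) (succ (succ (succ (succ (succ (succ (succ (succ zero)))))))) (vcons Nat (succ zero) (succ zero) (vcons Nat zero β (vnil Nat)))))


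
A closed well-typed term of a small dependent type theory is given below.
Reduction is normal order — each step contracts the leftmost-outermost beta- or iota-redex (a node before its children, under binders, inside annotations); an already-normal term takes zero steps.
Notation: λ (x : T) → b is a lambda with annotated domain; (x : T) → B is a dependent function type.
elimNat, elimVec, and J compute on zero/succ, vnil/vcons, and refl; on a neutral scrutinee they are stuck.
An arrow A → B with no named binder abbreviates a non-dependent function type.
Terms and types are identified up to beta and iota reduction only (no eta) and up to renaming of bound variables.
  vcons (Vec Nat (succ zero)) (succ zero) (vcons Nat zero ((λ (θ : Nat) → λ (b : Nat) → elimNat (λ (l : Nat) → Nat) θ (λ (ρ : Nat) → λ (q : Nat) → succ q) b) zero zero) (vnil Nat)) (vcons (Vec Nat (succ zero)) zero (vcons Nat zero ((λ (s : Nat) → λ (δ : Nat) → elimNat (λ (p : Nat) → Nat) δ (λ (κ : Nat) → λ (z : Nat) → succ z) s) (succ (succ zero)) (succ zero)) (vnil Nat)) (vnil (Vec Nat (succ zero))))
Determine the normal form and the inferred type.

reduced normal form:
  vcons (Vec Nat (succ zero)) (succ zero) (vcons Nat zero zero (vnil Nat)) (vcons (Vec Nat (succ zero)) zero (vcons Nat zero (succ (succ (succ zero))) (vnil Nat)) (vnil (Vec Nat (succ zero))))
the term's type:
  Vec (Vec Nat (succ zero)) (succ (succ zero))


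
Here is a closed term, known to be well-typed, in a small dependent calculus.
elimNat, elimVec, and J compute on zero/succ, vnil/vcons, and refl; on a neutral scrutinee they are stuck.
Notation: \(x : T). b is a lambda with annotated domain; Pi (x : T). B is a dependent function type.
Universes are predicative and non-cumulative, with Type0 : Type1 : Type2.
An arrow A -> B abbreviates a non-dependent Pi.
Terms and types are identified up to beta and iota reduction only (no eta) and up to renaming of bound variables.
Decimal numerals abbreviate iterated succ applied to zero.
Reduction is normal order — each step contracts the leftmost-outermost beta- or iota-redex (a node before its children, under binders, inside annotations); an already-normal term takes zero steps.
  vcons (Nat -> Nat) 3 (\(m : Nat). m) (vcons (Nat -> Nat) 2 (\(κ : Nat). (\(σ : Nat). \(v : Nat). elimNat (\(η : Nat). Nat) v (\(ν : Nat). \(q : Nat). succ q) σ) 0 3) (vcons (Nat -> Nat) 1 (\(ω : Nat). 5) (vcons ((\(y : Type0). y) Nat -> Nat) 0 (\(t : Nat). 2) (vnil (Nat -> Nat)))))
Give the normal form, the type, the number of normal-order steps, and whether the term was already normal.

normal form:
  vcons (Nat -> Nat) 3 (\(m : Nat). m) (vcons (Nat -> Nat) 2 (\(κ : Nat). 3) (vcons (Nat -> Nat) 1 (\(σ : Nat). 5) (vcons (Nat -> Nat) 0 (\(v : Nat). 2) (vnil (Nat -> Nat)))))
inferred type:
  Vec (Nat -> Nat) 4
reduction steps (normal order): 4
term was already normal: no
first redex: a beta-redex


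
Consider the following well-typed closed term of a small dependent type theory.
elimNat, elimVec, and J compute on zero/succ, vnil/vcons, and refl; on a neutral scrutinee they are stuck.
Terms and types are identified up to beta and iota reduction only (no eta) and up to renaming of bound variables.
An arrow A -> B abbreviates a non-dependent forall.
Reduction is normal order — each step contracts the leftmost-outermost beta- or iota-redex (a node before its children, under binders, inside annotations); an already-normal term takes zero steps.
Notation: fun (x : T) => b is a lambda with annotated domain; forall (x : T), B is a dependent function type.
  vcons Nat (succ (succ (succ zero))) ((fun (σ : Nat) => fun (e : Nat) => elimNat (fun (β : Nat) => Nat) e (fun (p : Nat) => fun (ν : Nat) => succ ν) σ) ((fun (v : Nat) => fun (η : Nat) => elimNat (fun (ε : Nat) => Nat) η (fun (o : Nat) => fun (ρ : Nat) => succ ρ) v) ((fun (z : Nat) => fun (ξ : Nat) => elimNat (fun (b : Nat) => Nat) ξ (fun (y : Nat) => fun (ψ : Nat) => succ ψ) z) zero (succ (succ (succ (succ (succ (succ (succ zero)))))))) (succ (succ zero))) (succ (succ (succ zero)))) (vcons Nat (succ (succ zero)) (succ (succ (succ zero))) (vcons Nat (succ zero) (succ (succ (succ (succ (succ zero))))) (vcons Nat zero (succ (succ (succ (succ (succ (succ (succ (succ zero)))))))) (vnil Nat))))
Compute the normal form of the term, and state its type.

reduced normal form:
  vcons Nat (succ (succ (succ zero))) (succ (succ (succ (succ (succ (succ (succ (succ (succ (succ (succ (succ zero)))))))))))) (vcons Nat (succ (succ zero)) (succ (succ (succ zero))) (vcons Nat (succ zero) (succ (succ (succ (succ (succ zero))))) (vcons Nat zero (succ (succ (succ (succ (succ (succ (succ (succ zero)))))))) (vnil Nat))))
type:
  Vec Nat (succ (succ (succ (succ zero))))
observation: normalization takes exactly 57 steps under the normal-order strategy.


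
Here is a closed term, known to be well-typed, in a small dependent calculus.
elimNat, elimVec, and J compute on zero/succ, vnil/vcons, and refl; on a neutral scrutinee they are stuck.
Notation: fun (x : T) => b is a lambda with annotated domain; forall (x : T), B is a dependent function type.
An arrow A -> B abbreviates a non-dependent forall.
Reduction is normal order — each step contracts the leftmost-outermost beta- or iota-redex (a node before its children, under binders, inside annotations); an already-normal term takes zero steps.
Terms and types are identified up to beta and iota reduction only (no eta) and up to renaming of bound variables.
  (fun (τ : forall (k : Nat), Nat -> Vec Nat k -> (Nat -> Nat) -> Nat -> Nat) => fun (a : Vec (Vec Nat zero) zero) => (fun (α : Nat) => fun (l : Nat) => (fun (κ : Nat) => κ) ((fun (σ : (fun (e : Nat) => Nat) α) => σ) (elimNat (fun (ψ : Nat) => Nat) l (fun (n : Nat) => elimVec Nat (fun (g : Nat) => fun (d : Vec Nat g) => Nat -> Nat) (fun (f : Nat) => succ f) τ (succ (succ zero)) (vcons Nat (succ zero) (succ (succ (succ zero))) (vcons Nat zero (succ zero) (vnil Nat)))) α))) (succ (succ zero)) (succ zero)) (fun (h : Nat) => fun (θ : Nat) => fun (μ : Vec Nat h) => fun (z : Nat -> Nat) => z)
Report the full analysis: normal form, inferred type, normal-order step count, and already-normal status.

normal form:
  fun (τ : Vec (Vec Nat zero) zero) => succ (succ (succ zero))
the term's type:
  Vec (Vec Nat zero) zero -> Nat
steps to reach normal form (normal order): 34
already normal: no
first redex: a beta-redex


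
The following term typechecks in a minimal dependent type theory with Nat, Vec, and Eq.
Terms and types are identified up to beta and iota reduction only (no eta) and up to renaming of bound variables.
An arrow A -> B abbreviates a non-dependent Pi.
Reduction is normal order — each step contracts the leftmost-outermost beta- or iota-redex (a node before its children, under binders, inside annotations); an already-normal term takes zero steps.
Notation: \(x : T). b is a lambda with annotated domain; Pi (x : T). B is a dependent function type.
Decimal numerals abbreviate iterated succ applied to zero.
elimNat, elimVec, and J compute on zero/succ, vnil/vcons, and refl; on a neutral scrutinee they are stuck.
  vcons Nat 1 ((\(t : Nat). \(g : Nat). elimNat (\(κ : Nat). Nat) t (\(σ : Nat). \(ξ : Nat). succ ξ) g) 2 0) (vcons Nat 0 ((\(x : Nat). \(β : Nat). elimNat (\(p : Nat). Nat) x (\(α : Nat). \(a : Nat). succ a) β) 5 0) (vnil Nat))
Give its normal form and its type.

reduced normal form:
  vcons Nat 1 2 (vcons Nat 0 5 (vnil Nat))
the term's type:
  Vec Nat 2
observation: reduction starts at a beta-redex, and 6 normal-order steps reach the normal form.


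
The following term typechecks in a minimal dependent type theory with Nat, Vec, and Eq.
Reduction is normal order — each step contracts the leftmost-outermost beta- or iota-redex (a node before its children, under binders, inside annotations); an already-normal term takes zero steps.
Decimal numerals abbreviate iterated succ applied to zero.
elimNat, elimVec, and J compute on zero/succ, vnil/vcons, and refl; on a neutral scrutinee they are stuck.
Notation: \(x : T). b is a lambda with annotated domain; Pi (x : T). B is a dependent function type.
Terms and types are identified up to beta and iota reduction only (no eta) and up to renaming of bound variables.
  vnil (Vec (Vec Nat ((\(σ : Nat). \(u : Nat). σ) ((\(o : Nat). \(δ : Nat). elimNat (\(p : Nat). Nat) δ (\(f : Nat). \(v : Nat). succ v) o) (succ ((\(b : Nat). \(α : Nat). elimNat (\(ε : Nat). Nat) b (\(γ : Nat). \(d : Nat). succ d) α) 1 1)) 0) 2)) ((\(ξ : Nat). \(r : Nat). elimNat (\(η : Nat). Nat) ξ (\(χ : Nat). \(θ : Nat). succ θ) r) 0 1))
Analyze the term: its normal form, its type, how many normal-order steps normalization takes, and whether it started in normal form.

reduced normal form:
  vnil (Vec (Vec Nat 3) 1)
the term's type:
  Vec (Vec (Vec Nat 3) 1) 0
normal-order step count: 26
term was already normal: no
first redex: a beta-redex


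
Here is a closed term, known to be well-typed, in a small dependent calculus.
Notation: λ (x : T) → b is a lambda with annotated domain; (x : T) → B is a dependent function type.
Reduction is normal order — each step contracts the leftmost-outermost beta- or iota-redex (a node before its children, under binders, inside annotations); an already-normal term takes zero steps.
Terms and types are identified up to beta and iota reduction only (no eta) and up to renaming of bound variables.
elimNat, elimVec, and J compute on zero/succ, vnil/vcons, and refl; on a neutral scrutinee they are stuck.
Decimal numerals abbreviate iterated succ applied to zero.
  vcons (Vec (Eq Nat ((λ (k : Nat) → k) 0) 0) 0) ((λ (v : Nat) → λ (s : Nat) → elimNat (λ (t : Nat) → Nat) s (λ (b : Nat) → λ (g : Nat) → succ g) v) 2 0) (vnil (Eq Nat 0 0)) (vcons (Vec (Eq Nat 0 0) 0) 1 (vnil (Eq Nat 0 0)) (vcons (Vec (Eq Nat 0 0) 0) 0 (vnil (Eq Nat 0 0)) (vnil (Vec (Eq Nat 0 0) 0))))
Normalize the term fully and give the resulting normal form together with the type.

normal form:
  vcons (Vec (Eq Nat 0 0) 0) 2 (vnil (Eq Nat 0 0)) (vcons (Vec (Eq Nat 0 0) 0) 1 (vnil (Eq Nat 0 0)) (vcons (Vec (Eq Nat 0 0) 0) 0 (vnil (Eq Nat 0 0)) (vnil (Vec (Eq Nat 0 0) 0))))
inferred type:
  Vec (Vec (Eq Nat 0 0) 0) 3


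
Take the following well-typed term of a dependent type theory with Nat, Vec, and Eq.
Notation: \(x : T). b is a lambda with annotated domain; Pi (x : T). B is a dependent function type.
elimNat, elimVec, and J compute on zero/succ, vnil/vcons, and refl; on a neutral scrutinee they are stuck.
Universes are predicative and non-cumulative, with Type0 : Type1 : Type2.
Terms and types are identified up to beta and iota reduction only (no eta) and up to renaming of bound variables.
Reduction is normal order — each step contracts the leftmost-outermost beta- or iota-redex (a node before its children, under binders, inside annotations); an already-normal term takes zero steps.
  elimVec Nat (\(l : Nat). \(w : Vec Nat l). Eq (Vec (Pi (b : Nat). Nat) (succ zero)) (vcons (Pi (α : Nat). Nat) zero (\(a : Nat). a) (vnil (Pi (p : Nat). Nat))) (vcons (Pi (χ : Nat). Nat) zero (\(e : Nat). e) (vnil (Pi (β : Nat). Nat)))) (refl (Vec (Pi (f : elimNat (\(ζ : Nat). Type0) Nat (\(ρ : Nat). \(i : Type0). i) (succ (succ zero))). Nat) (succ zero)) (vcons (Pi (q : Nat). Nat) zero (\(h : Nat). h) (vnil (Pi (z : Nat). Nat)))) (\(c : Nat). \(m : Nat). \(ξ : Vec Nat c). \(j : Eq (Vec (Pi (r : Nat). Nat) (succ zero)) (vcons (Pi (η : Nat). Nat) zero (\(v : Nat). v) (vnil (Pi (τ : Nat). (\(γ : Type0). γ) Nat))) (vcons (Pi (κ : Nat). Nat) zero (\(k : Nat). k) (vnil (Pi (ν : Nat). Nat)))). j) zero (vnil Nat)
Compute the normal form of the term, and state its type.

resulting normal form:
  refl (Vec (Pi (l : Nat). Nat) (succ zero)) (vcons (Pi (w : Nat). Nat) zero (\(b : Nat). b) (vnil (Pi (α : Nat). Nat)))
type:
  Eq (Vec (Pi (l : Nat). Nat) (succ zero)) (vcons (Pi (w : Nat). Nat) zero (\(b : Nat). b) (vnil (Pi (α : Nat). Nat))) (vcons (Pi (a : Nat). Nat) zero (\(p : Nat). p) (vnil (Pi (χ : Nat). Nat)))
observation: contracting an elimVec iota-redex first, the term normalizes in 8 steps.


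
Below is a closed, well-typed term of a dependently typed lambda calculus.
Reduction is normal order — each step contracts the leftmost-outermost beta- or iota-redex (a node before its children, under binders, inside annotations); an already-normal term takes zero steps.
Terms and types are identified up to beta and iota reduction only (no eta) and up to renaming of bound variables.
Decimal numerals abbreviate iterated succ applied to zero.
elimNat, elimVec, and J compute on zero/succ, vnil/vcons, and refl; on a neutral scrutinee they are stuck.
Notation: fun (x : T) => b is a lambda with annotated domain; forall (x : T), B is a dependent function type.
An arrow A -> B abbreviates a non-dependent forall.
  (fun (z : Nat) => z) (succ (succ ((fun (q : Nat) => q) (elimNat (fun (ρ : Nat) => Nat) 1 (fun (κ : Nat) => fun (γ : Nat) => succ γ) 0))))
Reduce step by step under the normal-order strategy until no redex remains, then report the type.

reduction (normal order):
  (fun (z : Nat) => z) (succ (succ ((fun (q : Nat) => q) (elimNat (fun (ρ : Nat) => Nat) 1 (fun (κ : Nat) => fun (γ : Nat) => succ γ) 0))))
  ~> succ (succ ((fun (z : Nat) => z) (elimNat (fun (q : Nat) => Nat) 1 (fun (ρ : Nat) => fun (κ : Nat) => succ κ) 0)))
  ~> succ (succ (elimNat (fun (z : Nat) => Nat) 1 (fun (q : Nat) => fun (ρ : Nat) => succ ρ) 0))
  ~> 3
inferred type:
  Nat
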